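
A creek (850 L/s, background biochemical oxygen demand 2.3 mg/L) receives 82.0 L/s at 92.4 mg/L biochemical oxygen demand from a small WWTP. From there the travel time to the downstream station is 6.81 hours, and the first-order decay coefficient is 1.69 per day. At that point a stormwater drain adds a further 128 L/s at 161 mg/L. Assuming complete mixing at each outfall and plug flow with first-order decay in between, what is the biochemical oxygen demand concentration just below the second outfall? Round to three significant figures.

Conservation of mass: C = (850.0·2.300 + 82.00·92.40) / 932.0 = 9532/932.0 = 10.23 mg/L; combined flow 932.0 L/s.
Applying C = C₀e^(−kt): 10.23 × 0.6191 = 6.331 mg/L.
At the second outfall, C = (932.0·6.331 + 128.0·161.0) / (932.0 + 128.0) = 25.01 mg/L.

25.0 mg/L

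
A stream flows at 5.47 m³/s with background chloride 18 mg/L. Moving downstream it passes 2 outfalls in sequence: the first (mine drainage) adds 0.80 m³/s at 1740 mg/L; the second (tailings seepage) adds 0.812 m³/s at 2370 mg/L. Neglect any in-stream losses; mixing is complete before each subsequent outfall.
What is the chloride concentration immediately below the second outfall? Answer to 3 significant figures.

After outfall 1: Q = 5.470 + 0.8000 = 6.270 m³/s; C = (5.470·18.00 + 0.8000·1740)/6.270 = 237.7 mg/L.
After outfall 2: Q = 6.270 + 0.8120 = 7.082 m³/s; C = (6.270·237.7 + 0.8120·2370)/7.082 = 482.2 mg/L.

482 mg/L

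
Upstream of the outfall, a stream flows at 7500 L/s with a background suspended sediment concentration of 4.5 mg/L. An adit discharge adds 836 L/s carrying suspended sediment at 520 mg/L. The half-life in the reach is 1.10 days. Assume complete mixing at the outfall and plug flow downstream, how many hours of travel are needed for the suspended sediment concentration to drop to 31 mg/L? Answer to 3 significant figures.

Conservation of mass: C = (7500·4.500 + 836.0·520.0) / 8336 = 468500/8336 = 56.20 mg/L.
Half-life 1.10 d → k = ln 2 / 1.10 = 0.6301 d⁻¹.
56.20·exp(−k·t) = 31 → t = ln(56.20/31)/k = 81570 s = 22.66 h.

22.7 h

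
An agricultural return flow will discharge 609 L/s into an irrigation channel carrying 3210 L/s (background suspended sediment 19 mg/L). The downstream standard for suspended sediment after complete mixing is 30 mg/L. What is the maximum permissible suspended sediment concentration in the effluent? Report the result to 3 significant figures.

88.0 mg/L

At the limit, (Qr·Cr + Qe·Cₑ)/(Qr + Qe) = 30:
Cₑ = (3819·30 − 3210·19.00) / 609.0 = 87.98 mg/L.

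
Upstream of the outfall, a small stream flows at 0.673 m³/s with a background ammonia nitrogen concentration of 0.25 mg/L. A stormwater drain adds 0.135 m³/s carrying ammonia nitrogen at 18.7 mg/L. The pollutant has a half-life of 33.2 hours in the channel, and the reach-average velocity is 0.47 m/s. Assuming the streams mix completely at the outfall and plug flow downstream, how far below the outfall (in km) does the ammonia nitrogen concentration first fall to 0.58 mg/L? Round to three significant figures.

Conservation of mass: C = (0.6730·0.2500 + 0.1350·18.70) / 0.8080 = 2.693/0.8080 = 3.333 mg/L.
Half-life 33.2 h → k = ln 2 / 33.2 = 0.02088 h⁻¹ = 0.5011 d⁻¹.
Set 3.333·exp(−k·t) = 0.58 → t = ln(3.333/0.58)/k = 301500 s = 83.75 h.
Distance = v·t = 0.47·301500 = 141700 m = 141.7 km.

142 km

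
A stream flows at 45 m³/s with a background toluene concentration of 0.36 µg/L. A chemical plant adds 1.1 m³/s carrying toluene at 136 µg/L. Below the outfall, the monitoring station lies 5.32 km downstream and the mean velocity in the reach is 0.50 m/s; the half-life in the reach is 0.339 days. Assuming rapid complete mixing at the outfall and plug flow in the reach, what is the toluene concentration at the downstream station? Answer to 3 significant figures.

2.80 µg/L

Mixed concentration C = ΣQC/ΣQ = (45.00·0.3600 + 1.100·136.0) / 46.10 = 165.8/46.10 = 3.597 µg/L.
Travel time t = 5.32·1000 / 0.50 = 10640 s = 2.956 h.
Half-life 0.339 d → k = ln 2 / 0.339 = 2.045 d⁻¹.
Applying C = C₀e^(−kt): 3.597 × 0.7774 = 2.796 µg/L.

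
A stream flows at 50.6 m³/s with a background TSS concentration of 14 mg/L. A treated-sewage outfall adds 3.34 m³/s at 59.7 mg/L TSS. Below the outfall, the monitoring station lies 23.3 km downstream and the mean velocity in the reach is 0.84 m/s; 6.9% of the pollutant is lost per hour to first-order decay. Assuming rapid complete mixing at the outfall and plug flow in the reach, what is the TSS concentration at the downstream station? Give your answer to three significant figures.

9.70 mg/L

Mass balance: C = (50.60·14.00 + 3.340·59.70) / 53.94 = 907.8/53.94 = 16.83 mg/L.
Travel time t = 23.3·1000 / 0.84 = 27740 s = 7.705 h.
6.9%/h lost → k = −ln(1 − 0.069) = 0.07150 h⁻¹.
After decay, C = 16.83 × e^(−kt) = 16.83 × 0.5764 = 9.701 mg/L.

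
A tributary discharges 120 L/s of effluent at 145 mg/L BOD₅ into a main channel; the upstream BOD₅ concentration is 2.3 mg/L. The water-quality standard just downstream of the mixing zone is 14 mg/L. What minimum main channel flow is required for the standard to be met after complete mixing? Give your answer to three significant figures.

1340 L/s

Set C_mix = 14: (Q·2.300 + 120.0·145.0) / (Q + 120.0) = 14
→ Q = 120.0·(145.0 − 14)/(14 − 2.300) = 1344 L/s.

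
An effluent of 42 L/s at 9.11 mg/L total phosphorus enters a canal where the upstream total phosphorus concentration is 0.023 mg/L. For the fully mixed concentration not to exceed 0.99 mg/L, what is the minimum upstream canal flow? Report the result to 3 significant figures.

353 L/s

Set C_mix = 0.99: (Q·0.02300 + 42.00·9.110) / (Q + 42.00) = 0.99
→ Q = 42.00·(9.110 − 0.99)/(0.99 − 0.02300) = 352.7 L/s.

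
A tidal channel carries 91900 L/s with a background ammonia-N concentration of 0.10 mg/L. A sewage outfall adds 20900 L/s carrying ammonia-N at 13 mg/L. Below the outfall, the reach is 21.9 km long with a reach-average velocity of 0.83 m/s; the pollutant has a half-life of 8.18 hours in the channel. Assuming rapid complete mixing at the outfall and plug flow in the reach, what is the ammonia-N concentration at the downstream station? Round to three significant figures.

1.34 mg/L

Mass balance: C = (91900·0.1000 + 20900·13.00) / 112800 = 280900/112800 = 2.490 mg/L.
Travel time t = 21.9·1000 / 0.83 = 26390 s = 7.329 h.
Half-life 8.18 h → k = ln 2 / 8.18 = 0.08474 h⁻¹ = 2.034 d⁻¹.
After decay, C = 2.490 × e^(−kt) = 2.490 × 0.5374 = 1.338 mg/L.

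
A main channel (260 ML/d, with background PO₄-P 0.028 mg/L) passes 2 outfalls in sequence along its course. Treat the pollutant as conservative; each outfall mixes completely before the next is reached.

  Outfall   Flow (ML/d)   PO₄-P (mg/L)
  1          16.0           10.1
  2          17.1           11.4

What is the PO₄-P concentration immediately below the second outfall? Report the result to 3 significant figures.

1.24 mg/L

After outfall 1: Q = 260.0 + 16.00 = 276.0 ML/d; C = (260.0·0.02800 + 16.00·10.10)/276.0 = 0.6119 mg/L.
After outfall 2: Q = 276.0 + 17.10 = 293.1 ML/d; C = (276.0·0.6119 + 17.10·11.40)/293.1 = 1.241 mg/L.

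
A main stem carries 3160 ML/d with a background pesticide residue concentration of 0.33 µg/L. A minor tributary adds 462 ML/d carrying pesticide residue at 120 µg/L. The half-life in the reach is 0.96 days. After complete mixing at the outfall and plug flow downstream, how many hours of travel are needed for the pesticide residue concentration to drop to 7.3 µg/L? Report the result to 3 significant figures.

25.2 h

After mixing, C = (3160·0.3300 + 462.0·120.0) / 3622 = 56480/3622 = 15.59 µg/L.
Half-life 0.96 d → k = ln 2 / 0.96 = 0.7220 d⁻¹.
15.59·exp(−k·t) = 7.3 → t = ln(15.59/7.3)/k = 90830 s = 25.23 h.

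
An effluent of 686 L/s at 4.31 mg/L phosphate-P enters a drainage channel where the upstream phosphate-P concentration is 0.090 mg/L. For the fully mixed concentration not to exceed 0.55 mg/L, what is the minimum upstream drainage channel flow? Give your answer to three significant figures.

Set C_mix = 0.55: (Q·0.09000 + 686.0·4.310) / (Q + 686.0) = 0.55
→ Q = 686.0·(4.310 − 0.55)/(0.55 − 0.09000) = 5607 L/s.

5610 L/s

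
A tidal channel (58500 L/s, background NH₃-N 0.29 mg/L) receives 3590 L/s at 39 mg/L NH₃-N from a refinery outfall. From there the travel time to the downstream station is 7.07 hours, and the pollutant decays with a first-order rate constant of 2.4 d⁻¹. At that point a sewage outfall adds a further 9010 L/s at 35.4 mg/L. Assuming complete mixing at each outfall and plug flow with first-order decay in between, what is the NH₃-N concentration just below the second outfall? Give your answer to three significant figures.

Mass balance: C = (58500·0.2900 + 3590·39.00) / 62090 = 157000/62090 = 2.528 mg/L; combined flow 62090 L/s.
Applying C = C₀e^(−kt): 2.528 × 0.4931 = 1.247 mg/L.
At the second outfall, C = (62090·1.247 + 9010·35.40) / (62090 + 9010) = 5.575 mg/L.

5.57 mg/L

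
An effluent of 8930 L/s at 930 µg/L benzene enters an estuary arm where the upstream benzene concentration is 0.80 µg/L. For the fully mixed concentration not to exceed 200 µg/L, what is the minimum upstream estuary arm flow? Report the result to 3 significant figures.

32700 L/s

Set C_mix = 200: (Q·0.8000 + 8930·930.0) / (Q + 8930) = 200
→ Q = 8930·(930.0 − 200)/(200 − 0.8000) = 32730 L/s.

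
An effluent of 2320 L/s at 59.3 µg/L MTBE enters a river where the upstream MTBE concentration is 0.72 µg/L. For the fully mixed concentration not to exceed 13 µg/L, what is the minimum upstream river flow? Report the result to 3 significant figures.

Set C_mix = 13: (Q·0.7200 + 2320·59.30) / (Q + 2320) = 13
→ Q = 2320·(59.30 − 13)/(13 − 0.7200) = 8747 L/s.

8750 L/s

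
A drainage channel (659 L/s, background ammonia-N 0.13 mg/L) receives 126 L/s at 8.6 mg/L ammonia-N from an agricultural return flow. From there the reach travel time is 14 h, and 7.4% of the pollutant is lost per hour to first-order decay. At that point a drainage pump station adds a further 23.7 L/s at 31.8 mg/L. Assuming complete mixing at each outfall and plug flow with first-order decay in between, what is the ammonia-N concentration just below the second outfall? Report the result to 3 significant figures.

Conservation of mass: C = (659.0·0.1300 + 126.0·8.600) / 785.0 = 1169/785.0 = 1.490 mg/L; combined flow 785.0 L/s.
7.4%/h lost → k = −ln(1 − 0.074) = 0.07688 h⁻¹.
After decay, C = 1.490 × e^(−kt) = 1.490 × 0.3408 = 0.5077 mg/L.
Second outfall: C = (785.0·0.5077 + 23.70·31.80)/808.7 = 1.425 mg/L.

1.42 mg/L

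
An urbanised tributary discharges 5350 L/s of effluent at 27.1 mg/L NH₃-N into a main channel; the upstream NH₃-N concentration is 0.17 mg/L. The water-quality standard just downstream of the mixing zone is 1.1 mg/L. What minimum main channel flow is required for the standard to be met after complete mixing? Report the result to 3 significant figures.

150000 L/s

Set C_mix = 1.1: (Q·0.1700 + 5350·27.10) / (Q + 5350) = 1.1
→ Q = 5350·(27.10 − 1.1)/(1.1 − 0.1700) = 149600 L/s.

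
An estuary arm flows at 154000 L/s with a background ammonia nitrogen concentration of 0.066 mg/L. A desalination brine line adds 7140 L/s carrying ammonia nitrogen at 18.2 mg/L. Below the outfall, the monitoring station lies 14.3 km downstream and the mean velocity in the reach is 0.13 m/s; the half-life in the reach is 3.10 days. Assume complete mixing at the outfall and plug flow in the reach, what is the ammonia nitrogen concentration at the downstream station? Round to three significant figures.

Flow-weighted average: C = (154000·0.06600 + 7140·18.20) / 161100 = 140100/161100 = 0.8695 mg/L.
Travel time t = 14.3·1000 / 0.13 = 110000 s = 30.56 h.
Half-life 3.10 d → k = ln 2 / 3.10 = 0.2236 d⁻¹.
Applying C = C₀e^(−kt): 0.8695 × 0.7523 = 0.6541 mg/L.

0.654 mg/L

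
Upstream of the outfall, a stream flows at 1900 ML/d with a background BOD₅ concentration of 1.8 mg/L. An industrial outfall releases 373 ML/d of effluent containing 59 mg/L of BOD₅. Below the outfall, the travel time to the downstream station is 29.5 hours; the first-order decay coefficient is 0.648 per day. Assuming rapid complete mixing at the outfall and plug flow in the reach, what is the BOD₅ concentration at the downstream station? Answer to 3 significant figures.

5.04 mg/L

Conservation of mass: C = (1900·1.800 + 373.0·59.00) / 2273 = 25430/2273 = 11.19 mg/L.
First-order decay: C = 11.19·exp(−k·t) = 11.19·0.4509 = 5.044 mg/L.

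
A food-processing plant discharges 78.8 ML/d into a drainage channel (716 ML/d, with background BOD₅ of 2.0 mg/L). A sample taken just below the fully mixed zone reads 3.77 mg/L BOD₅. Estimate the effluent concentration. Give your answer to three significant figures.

Mass balance: 716.0·2.000 + 78.80·Cₑ = 794.8·3.770
→ Cₑ = (794.8·3.770 − 716.0·2.000) / 78.80 = 19.85 mg/L.

19.9 mg/L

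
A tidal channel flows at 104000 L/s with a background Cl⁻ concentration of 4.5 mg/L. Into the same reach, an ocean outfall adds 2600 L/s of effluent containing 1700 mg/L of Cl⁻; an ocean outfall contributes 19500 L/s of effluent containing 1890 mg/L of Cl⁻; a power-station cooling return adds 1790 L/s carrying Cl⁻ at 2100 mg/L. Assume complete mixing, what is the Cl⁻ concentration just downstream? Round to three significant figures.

Conservation of mass: C = (104000·4.500 + 2600·1700 + 19500·1890 + 1790·2100) / 127900 = 45500000/127900 = 355.8 mg/L.

356 mg/L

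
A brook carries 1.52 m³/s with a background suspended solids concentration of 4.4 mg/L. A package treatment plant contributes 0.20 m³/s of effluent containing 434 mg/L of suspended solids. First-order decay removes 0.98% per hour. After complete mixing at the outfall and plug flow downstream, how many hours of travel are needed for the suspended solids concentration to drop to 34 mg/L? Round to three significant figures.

Flow-weighted average: C = (1.520·4.400 + 0.2000·434.0) / 1.720 = 93.49/1.720 = 54.35 mg/L.
0.98%/h lost → k = −ln(1 − 0.0098) = 0.009848 h⁻¹.
54.35·exp(−k·t) = 34 → t = ln(54.35/34)/k = 171500 s = 47.64 h.

47.6 h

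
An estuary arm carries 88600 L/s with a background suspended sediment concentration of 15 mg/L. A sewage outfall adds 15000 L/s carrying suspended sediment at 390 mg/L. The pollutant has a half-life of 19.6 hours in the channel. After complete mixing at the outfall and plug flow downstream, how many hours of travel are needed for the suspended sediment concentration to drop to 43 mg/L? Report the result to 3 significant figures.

Flow-weighted average: C = (88600·15.00 + 15000·390.0) / 103600 = 7179000/103600 = 69.30 mg/L.
Half-life 19.6 h → k = ln 2 / 19.6 = 0.03536 h⁻¹ = 0.8488 d⁻¹.
69.30·exp(−k·t) = 43 → t = ln(69.30/43)/k = 48580 s = 13.49 h.

13.5 h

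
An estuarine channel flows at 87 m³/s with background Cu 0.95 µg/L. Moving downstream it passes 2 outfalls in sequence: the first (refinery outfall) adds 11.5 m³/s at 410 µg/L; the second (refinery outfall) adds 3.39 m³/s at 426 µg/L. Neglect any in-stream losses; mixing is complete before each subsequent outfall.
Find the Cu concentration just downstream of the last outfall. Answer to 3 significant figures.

Outfall 1: combined Q = 98.50 m³/s; C = (87.00·0.9500 + 11.50·410.0)/98.50 = 48.71 µg/L.
Outfall 2: combined Q = 101.9 m³/s; C = (98.50·48.71 + 3.390·426.0)/101.9 = 61.26 µg/L.

61.3 µg/L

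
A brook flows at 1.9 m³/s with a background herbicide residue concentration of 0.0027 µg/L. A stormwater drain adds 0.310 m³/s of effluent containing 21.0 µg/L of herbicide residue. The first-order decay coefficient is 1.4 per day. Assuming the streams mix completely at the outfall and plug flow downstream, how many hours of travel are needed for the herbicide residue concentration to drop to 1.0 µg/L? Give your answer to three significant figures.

18.5 h

After mixing, C = (1.900·0.002700 + 0.3100·21.00) / 2.210 = 6.515/2.210 = 2.948 µg/L.
2.948·exp(−k·t) = 1.0 → t = ln(2.948/1.0)/k = 66720 s = 18.53 h.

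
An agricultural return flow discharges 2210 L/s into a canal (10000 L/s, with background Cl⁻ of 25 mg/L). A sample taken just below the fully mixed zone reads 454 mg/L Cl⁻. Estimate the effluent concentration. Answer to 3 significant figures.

2400 mg/L

Mass balance: 10000·25.00 + 2210·Cₑ = 12210·454.0
→ Cₑ = (12210·454.0 − 10000·25.00) / 2210 = 2395 mg/L.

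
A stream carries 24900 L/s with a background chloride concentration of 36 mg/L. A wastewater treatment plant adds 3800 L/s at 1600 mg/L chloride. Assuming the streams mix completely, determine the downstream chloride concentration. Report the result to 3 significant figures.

Mixed concentration C = ΣQC/ΣQ = (24900·36.00 + 3800·1600) / 28700 = 6976000/28700 = 243.1 mg/L.

243 mg/L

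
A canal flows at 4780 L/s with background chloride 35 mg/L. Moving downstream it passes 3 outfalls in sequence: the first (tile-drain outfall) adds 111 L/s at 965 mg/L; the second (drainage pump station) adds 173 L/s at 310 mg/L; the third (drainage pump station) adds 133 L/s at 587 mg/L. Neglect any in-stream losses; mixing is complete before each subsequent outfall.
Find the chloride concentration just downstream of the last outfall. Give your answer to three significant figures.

78.1 mg/L

After outfall 1: Q = 4780 + 111.0 = 4891 L/s; C = (4780·35.00 + 111.0·965.0)/4891 = 56.11 mg/L.
After outfall 2: Q = 4891 + 173.0 = 5064 L/s; C = (4891·56.11 + 173.0·310.0)/5064 = 64.78 mg/L.
After outfall 3: Q = 5064 + 133.0 = 5197 L/s; C = (5064·64.78 + 133.0·587.0)/5197 = 78.14 mg/L.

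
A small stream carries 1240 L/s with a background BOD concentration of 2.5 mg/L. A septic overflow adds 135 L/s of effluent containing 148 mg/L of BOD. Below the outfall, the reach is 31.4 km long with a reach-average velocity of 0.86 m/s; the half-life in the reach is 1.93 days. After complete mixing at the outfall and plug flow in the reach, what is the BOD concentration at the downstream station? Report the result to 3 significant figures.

14.4 mg/L

After mixing, C = (1240·2.500 + 135.0·148.0) / 1375 = 23080/1375 = 16.79 mg/L.
Travel time t = 31.4·1000 / 0.86 = 36510 s = 10.14 h.
Half-life 1.93 d → k = ln 2 / 1.93 = 0.3591 d⁻¹.
Decay over the reach: 16.79·exp(−kt) = 16.79·0.8592 = 14.42 mg/L.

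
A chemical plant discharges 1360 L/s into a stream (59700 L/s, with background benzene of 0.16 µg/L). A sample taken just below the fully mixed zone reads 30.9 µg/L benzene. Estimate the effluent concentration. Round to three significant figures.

1380 µg/L

Mass balance: 59700·0.1600 + 1360·Cₑ = 61060·30.90
→ Cₑ = (61060·30.90 − 59700·0.1600) / 1360 = 1380 µg/L.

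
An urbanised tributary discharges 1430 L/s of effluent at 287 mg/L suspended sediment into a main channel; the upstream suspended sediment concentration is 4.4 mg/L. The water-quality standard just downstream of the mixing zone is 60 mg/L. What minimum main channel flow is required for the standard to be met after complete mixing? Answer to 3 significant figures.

5840 L/s

Set C_mix = 60: (Q·4.400 + 1430·287.0) / (Q + 1430) = 60
→ Q = 1430·(287.0 − 60)/(60 − 4.400) = 5838 L/s.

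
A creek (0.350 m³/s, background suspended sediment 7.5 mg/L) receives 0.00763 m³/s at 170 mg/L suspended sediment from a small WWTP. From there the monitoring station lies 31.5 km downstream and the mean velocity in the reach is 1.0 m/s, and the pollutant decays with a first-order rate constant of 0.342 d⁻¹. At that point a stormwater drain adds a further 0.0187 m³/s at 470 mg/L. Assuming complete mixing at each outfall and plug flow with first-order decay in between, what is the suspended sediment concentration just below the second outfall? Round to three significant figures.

Mass balance: C = (0.3500·7.500 + 0.007630·170.0) / 0.3576 = 3.922/0.3576 = 10.97 mg/L; combined flow 0.3576 m³/s.
Travel time t = 31.5·1000 / 1.0 = 31500 s = 8.750 h.
After decay, C = 10.97 × e^(−kt) = 10.97 × 0.8828 = 9.681 mg/L.
At the second outfall, C = (0.3576·9.681 + 0.01870·470.0) / (0.3576 + 0.01870) = 32.55 mg/L.

32.6 mg/L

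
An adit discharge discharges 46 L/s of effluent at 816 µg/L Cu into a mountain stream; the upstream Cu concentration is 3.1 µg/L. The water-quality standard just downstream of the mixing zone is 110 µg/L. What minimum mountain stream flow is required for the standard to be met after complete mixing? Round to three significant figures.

Set C_mix = 110: (Q·3.100 + 46.00·816.0) / (Q + 46.00) = 110
→ Q = 46.00·(816.0 − 110)/(110 − 3.100) = 303.8 L/s.

304 L/s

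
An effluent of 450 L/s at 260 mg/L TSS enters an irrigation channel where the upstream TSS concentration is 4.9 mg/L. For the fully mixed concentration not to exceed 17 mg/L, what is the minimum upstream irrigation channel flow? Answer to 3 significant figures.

9040 L/s

Set C_mix = 17: (Q·4.900 + 450.0·260.0) / (Q + 450.0) = 17
→ Q = 450.0·(260.0 − 17)/(17 − 4.900) = 9037 L/s.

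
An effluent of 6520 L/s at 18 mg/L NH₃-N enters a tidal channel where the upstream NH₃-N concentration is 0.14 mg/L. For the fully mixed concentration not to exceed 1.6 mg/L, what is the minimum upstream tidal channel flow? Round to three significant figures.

Set C_mix = 1.6: (Q·0.1400 + 6520·18.00) / (Q + 6520) = 1.6
→ Q = 6520·(18.00 − 1.6)/(1.6 − 0.1400) = 73240 L/s.

73200 L/s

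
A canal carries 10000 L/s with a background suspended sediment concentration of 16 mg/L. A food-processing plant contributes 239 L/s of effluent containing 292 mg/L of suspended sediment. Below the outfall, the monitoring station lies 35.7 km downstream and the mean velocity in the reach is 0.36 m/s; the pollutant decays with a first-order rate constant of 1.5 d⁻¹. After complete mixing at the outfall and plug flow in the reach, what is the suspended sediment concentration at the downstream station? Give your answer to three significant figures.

Conservation of mass: C = (10000·16.00 + 239.0·292.0) / 10240 = 229800/10240 = 22.44 mg/L.
Travel time t = 35.7·1000 / 0.36 = 99170 s = 27.55 h.
Decay over the reach: 22.44·exp(−kt) = 22.44·0.1788 = 4.012 mg/L.

4.01 mg/L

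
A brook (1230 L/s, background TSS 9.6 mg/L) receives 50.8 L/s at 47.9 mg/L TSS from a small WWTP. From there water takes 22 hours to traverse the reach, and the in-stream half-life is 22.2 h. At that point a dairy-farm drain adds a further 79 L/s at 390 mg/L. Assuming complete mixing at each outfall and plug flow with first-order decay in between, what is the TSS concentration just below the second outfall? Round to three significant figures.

Flow-weighted average: C = (1230·9.600 + 50.80·47.90) / 1281 = 14240/1281 = 11.12 mg/L; combined flow 1281 L/s.
Half-life 22.2 h → k = ln 2 / 22.2 = 0.03122 h⁻¹ = 0.7493 d⁻¹.
First-order decay: C = 11.12·exp(−k·t) = 11.12·0.5031 = 5.594 mg/L.
Second outfall: C = (1281·5.594 + 79.00·390.0)/1360 = 27.93 mg/L.

27.9 mg/L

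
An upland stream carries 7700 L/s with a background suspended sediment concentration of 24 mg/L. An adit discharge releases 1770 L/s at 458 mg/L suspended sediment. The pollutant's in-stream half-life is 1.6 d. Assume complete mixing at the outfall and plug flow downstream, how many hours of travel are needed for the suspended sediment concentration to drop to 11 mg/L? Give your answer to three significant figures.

125 h

Conservation of mass: C = (7700·24.00 + 1770·458.0) / 9470 = 995500/9470 = 105.1 mg/L.
Half-life 1.6 d → k = ln 2 / 1.6 = 0.4332 d⁻¹.
105.1·exp(−k·t) = 11 → t = ln(105.1/11)/k = 450200 s = 125.0 h.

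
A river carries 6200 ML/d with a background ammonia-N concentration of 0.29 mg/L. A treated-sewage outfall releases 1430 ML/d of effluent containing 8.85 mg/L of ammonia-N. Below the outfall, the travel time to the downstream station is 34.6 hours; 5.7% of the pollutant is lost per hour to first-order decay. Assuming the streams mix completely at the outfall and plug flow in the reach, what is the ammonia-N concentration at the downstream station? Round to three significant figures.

0.249 mg/L

Mass balance: C = (6200·0.2900 + 1430·8.850) / 7630 = 14450/7630 = 1.894 mg/L.
5.7%/h lost → k = −ln(1 − 0.057) = 0.05869 h⁻¹.
Decay over the reach: 1.894·exp(−kt) = 1.894·0.1313 = 0.2486 mg/L.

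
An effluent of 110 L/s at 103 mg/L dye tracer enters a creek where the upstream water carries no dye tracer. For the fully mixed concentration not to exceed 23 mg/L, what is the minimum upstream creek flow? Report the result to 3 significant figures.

383 L/s

Set C_mix = 23: (Q·0 + 110.0·103.0) / (Q + 110.0) = 23
→ Q = 110.0·(103.0 − 23)/(23 − 0) = 382.6 L/s.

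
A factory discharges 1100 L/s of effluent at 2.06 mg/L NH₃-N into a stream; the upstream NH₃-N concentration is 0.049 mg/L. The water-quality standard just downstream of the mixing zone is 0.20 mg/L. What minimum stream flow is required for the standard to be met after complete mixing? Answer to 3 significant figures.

Set C_mix = 0.20: (Q·0.04900 + 1100·2.060) / (Q + 1100) = 0.20
→ Q = 1100·(2.060 − 0.20)/(0.20 − 0.04900) = 13550 L/s.

13500 L/s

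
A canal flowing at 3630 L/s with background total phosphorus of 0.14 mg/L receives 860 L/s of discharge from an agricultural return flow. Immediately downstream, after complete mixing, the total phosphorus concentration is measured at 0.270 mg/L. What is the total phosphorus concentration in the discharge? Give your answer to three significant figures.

0.819 mg/L

Mass balance: 3630·0.1400 + 860.0·Cₑ = 4490·0.2700
→ Cₑ = (4490·0.2700 − 3630·0.1400) / 860.0 = 0.8187 mg/L.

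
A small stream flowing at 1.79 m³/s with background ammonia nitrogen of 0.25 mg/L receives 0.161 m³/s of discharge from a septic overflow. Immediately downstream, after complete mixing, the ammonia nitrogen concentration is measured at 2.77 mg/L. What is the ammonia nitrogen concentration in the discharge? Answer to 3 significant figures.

30.8 mg/L

Mass balance: 1.790·0.2500 + 0.1610·Cₑ = 1.951·2.770
→ Cₑ = (1.951·2.770 − 1.790·0.2500) / 0.1610 = 30.79 mg/L.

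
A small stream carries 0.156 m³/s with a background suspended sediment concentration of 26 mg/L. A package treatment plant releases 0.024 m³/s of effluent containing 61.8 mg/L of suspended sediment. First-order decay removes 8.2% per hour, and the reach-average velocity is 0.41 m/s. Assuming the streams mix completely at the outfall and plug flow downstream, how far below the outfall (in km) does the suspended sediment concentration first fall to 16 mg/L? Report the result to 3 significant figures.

Mixed concentration C = ΣQC/ΣQ = (0.1560·26.00 + 0.02400·61.80) / 0.1800 = 5.539/0.1800 = 30.77 mg/L.
8.2%/h lost → k = −ln(1 − 0.082) = 0.08556 h⁻¹.
Set 30.77·exp(−k·t) = 16 → t = ln(30.77/16)/k = 27520 s = 7.645 h.
Distance = v·t = 0.41·27520 = 11280 m = 11.28 km.

11.3 km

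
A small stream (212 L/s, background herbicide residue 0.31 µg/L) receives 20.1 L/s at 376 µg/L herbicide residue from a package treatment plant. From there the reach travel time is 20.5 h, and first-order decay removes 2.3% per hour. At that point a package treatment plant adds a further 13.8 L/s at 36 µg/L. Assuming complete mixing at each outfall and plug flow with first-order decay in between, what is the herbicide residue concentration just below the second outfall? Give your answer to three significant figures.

Flow-weighted average: C = (212.0·0.3100 + 20.10·376.0) / 232.1 = 7623/232.1 = 32.84 µg/L; combined flow 232.1 L/s.
2.3%/h lost → k = −ln(1 − 0.023) = 0.02327 h⁻¹.
After decay, C = 32.84 × e^(−kt) = 32.84 × 0.6206 = 20.38 µg/L.
Second outfall: C = (232.1·20.38 + 13.80·36.00)/245.9 = 21.26 µg/L.

21.3 µg/L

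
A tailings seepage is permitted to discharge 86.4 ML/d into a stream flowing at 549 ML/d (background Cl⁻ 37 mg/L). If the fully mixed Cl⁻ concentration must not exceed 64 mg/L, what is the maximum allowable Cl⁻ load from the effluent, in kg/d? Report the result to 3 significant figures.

20400 kg/d

Mass balance at the limit: 549.0·37.00 + 86.40·Cₑ = 635.4·64 → Cₑ = 235.6 mg/L.
86.40 ML/d = 1.000 m³/s. Load = 1.000 m³/s × 235.6 g/m³ × 86 400 s/d = 20350 kg/d.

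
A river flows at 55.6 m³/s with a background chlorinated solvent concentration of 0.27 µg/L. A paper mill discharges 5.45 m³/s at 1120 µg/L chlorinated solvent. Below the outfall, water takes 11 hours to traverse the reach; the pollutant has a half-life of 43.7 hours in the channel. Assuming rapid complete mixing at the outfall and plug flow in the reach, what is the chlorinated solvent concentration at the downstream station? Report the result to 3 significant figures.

84.2 µg/L

Flow-weighted average: C = (55.60·0.2700 + 5.450·1120) / 61.05 = 6119/61.05 = 100.2 µg/L.
Half-life 43.7 h → k = ln 2 / 43.7 = 0.01586 h⁻¹ = 0.3807 d⁻¹.
First-order decay: C = 100.2·exp(−k·t) = 100.2·0.8399 = 84.18 µg/L.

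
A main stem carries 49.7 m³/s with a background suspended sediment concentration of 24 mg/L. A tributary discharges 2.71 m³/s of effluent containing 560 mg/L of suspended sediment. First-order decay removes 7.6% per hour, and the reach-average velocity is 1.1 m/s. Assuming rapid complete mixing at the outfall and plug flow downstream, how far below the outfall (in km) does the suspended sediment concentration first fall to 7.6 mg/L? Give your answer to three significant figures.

Mass balance: C = (49.70·24.00 + 2.710·560.0) / 52.41 = 2710/52.41 = 51.72 mg/L.
7.6%/h lost → k = −ln(1 − 0.076) = 0.07904 h⁻¹.
Set 51.72·exp(−k·t) = 7.6 → t = ln(51.72/7.6)/k = 87340 s = 24.26 h.
Distance = v·t = 1.1·87340 = 96070 m = 96.07 km.

96.1 km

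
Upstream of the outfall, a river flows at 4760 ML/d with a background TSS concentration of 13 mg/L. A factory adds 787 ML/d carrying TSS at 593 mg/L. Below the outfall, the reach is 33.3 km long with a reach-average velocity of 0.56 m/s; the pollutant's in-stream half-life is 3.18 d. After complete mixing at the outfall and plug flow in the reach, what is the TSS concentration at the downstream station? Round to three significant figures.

82.0 mg/L

After mixing, C = (4760·13.00 + 787.0·593.0) / 5547 = 528600/5547 = 95.29 mg/L.
Travel time t = 33.3·1000 / 0.56 = 59460 s = 16.52 h.
Half-life 3.18 d → k = ln 2 / 3.18 = 0.2180 d⁻¹.
First-order decay: C = 95.29·exp(−k·t) = 95.29·0.8607 = 82.02 mg/L.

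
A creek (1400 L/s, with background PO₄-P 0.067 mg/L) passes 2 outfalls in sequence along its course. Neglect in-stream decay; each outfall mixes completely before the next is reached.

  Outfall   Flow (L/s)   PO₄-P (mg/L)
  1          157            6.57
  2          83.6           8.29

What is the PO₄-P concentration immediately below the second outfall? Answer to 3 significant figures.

1.11 mg/L

Below outfall 1: Q → 1557 L/s, C = (1400·0.06700 + 157.0·6.570)/1557 = 0.7227 mg/L.
Below outfall 2: Q → 1641 L/s, C = (1557·0.7227 + 83.60·8.290)/1641 = 1.108 mg/L.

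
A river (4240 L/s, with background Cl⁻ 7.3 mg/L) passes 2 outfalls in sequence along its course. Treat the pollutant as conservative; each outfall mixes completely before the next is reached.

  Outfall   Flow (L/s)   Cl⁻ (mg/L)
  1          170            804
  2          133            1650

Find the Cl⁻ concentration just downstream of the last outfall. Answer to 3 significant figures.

85.2 mg/L

Below outfall 1: Q → 4410 L/s, C = (4240·7.300 + 170.0·804.0)/4410 = 38.01 mg/L.
Below outfall 2: Q → 4543 L/s, C = (4410·38.01 + 133.0·1650)/4543 = 85.20 mg/L.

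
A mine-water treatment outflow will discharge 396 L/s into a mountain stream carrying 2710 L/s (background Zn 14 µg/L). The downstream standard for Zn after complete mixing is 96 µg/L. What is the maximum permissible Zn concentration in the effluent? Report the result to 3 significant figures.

657 µg/L

At the limit, (Qr·Cr + Qe·Cₑ)/(Qr + Qe) = 96:
Cₑ = (3106·96 − 2710·14.00) / 396.0 = 657.2 µg/L.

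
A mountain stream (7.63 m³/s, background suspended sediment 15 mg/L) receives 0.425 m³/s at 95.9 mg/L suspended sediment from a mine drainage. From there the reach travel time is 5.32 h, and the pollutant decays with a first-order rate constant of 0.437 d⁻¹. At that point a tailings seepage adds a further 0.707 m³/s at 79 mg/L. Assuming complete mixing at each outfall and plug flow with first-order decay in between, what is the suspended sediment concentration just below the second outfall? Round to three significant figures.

22.5 mg/L

Mass balance: C = (7.630·15.00 + 0.4250·95.90) / 8.055 = 155.2/8.055 = 19.27 mg/L; combined flow 8.055 m³/s.
First-order decay: C = 19.27·exp(−k·t) = 19.27·0.9077 = 17.49 mg/L.
Second outfall: C = (8.055·17.49 + 0.7070·79.00)/8.762 = 22.45 mg/L.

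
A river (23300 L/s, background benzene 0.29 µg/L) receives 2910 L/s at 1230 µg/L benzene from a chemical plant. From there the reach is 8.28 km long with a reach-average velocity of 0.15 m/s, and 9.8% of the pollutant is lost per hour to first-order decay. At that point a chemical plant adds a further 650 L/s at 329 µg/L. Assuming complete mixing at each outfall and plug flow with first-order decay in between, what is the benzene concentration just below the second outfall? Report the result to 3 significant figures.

Conservation of mass: C = (23300·0.2900 + 2910·1230) / 26210 = 3586000/26210 = 136.8 µg/L; combined flow 26210 L/s.
Travel time t = 8.28·1000 / 0.15 = 55200 s = 15.33 h.
9.8%/h lost → k = −ln(1 − 0.098) = 0.1031 h⁻¹.
Decay over the reach: 136.8·exp(−kt) = 136.8·0.2057 = 28.14 µg/L.
At the second outfall, C = (26210·28.14 + 650.0·329.0) / (26210 + 650.0) = 35.42 µg/L.

35.4 µg/L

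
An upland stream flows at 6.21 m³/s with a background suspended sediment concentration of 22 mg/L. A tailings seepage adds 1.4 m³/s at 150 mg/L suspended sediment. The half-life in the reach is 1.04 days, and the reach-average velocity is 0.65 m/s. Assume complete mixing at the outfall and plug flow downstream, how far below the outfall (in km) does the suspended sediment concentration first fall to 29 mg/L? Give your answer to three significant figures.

Flow-weighted average: C = (6.210·22.00 + 1.400·150.0) / 7.610 = 346.6/7.610 = 45.55 mg/L.
Half-life 1.04 d → k = ln 2 / 1.04 = 0.6665 d⁻¹.
Set 45.55·exp(−k·t) = 29 → t = ln(45.55/29)/k = 58530 s = 16.26 h.
Distance = v·t = 0.65·58530 = 38040 m = 38.04 km.

38.0 km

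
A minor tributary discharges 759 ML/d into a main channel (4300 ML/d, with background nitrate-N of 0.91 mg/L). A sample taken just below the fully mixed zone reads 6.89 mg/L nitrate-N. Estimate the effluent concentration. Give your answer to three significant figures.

Mass balance: 4300·0.9100 + 759.0·Cₑ = 5059·6.890
→ Cₑ = (5059·6.890 − 4300·0.9100) / 759.0 = 40.77 mg/L.

40.8 mg/L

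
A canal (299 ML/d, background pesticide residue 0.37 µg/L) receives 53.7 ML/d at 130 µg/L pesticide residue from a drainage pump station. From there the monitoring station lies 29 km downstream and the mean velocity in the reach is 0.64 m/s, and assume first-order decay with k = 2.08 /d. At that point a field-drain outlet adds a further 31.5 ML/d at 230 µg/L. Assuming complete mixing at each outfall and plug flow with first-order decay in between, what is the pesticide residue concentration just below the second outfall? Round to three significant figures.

25.1 µg/L

Conservation of mass: C = (299.0·0.3700 + 53.70·130.0) / 352.7 = 7092/352.7 = 20.11 µg/L; combined flow 352.7 ML/d.
Travel time t = 29·1000 / 0.64 = 45310 s = 12.59 h.
Applying C = C₀e^(−kt): 20.11 × 0.3359 = 6.754 µg/L.
At the second outfall, C = (352.7·6.754 + 31.50·230.0) / (352.7 + 31.50) = 25.06 µg/L.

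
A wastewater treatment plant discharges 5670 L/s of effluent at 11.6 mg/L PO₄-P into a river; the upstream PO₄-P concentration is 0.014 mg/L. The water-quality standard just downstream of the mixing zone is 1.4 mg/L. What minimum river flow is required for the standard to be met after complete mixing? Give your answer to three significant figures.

Set C_mix = 1.4: (Q·0.01400 + 5670·11.60) / (Q + 5670) = 1.4
→ Q = 5670·(11.60 − 1.4)/(1.4 − 0.01400) = 41730 L/s.

41700 L/s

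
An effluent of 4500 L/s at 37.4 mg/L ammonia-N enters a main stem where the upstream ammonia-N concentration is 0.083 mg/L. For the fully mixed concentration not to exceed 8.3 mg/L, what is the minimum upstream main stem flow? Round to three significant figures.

Set C_mix = 8.3: (Q·0.08300 + 4500·37.40) / (Q + 4500) = 8.3
→ Q = 4500·(37.40 − 8.3)/(8.3 − 0.08300) = 15940 L/s.

15900 L/s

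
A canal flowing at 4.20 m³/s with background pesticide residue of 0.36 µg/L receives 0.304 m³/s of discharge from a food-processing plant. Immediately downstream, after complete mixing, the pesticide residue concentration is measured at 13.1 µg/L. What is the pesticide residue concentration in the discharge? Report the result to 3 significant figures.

189 µg/L

Mass balance: 4.200·0.3600 + 0.3040·Cₑ = 4.504·13.10
→ Cₑ = (4.504·13.10 − 4.200·0.3600) / 0.3040 = 189.1 µg/L.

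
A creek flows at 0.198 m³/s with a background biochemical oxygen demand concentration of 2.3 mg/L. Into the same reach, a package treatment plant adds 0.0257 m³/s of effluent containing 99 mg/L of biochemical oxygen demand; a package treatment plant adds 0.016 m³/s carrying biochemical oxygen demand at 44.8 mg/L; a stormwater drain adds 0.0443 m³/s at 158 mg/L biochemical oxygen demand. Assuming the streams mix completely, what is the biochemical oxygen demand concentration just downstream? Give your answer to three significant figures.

37.7 mg/L

After mixing, C = (0.1980·2.300 + 0.02570·99.00 + 0.01600·44.80 + 0.04430·158.0) / 0.2840 = 10.72/0.2840 = 37.73 mg/L.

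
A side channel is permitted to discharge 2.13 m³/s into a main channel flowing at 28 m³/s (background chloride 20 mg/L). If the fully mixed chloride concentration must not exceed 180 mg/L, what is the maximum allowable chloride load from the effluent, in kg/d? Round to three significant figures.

420000 kg/d

Mass balance at the limit: 28.00·20.00 + 2.130·Cₑ = 30.13·180 → Cₑ = 2283 mg/L.
Load = 2.130 m³/s × 2283 g/m³ × 86 400 s/d = 420200 kg/d.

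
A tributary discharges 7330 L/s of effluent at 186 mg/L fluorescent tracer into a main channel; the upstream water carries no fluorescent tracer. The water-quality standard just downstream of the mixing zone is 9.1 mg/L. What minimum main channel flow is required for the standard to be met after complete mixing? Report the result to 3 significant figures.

142000 L/s

Set C_mix = 9.1: (Q·0 + 7330·186.0) / (Q + 7330) = 9.1
→ Q = 7330·(186.0 − 9.1)/(9.1 − 0) = 142500 L/s.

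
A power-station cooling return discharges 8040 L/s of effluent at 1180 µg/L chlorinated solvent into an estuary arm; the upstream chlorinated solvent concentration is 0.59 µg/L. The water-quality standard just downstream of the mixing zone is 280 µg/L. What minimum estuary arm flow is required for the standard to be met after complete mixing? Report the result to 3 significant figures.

Set C_mix = 280: (Q·0.5900 + 8040·1180) / (Q + 8040) = 280
→ Q = 8040·(1180 − 280)/(280 − 0.5900) = 25900 L/s.

25900 L/s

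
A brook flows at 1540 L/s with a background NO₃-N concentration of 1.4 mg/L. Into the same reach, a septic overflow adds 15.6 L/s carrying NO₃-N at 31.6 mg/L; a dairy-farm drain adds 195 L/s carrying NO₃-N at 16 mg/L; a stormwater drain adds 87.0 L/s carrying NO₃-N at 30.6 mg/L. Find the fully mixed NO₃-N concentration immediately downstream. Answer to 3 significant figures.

4.59 mg/L

Mass balance: C = (1540·1.400 + 15.60·31.60 + 195.0·16.00 + 87.00·30.60) / 1838 = 8431/1838 = 4.588 mg/L.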